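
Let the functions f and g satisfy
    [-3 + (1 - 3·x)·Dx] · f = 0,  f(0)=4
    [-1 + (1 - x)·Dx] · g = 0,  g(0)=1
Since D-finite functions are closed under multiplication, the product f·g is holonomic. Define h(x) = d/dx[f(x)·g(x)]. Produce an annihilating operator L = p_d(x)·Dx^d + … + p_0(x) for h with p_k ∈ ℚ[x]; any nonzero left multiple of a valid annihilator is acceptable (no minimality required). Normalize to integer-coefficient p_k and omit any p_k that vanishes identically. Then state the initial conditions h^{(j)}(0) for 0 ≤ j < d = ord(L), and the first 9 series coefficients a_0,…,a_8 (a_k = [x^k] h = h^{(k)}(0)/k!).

L = (13 - 36·x + 27·x^2) + (-2 + 11·x - 18·x^2 + 9·x^3)·Dx  (order 1).
h: a_k = 16, 104, 480, 1936, 7280, 26232, 91840, 314912, 1062864, …
ICs: h(0) = 16.

f: a_k = 4, 12, 36, 108, 324, 972, 2916, 8748, 26244, …
g: a_k = 1, 1, 1, 1, 1, 1, 1, 1, 1, …
L₀ := L_f ⊗_s L_g (sym. prod.), ord ≤ 1.
h=h₀': d/dx-closure on L₀ ⇒ L.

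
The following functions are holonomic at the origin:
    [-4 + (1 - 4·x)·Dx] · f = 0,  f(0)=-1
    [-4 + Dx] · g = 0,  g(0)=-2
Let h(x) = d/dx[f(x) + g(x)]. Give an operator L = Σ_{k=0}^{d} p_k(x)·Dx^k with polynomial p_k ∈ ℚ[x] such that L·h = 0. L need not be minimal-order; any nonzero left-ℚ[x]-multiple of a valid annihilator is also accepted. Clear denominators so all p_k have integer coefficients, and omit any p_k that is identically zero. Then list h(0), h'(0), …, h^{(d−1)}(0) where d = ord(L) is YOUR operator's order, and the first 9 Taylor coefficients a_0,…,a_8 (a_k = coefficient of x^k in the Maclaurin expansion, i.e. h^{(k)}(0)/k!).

L = (64 + 128·x) + (-20 - 32·x + 64·x^2)·Dx + (1 - 16·x^2)·Dx^2  (order 2).
h: a_k = -12, -64, -256, -3328/3, -15616/3, -369664/15, -5163008/45, -165158912/315, -743182336/315, …
ICs: h(0) = -12, h′(0) = -64.

f: a_k = -1, -4, -16, -64, -256, -1024, -4096, -16384, -65536, …
g: a_k = -2, -8, -16, -64/3, -64/3, -256/15, -512/45, -2048/315, -1024/315, …
h₀=f+g: left-lcm gives L₀, ord ≤ 2.
h=h₀': d/dx-closure on L₀ ⇒ L.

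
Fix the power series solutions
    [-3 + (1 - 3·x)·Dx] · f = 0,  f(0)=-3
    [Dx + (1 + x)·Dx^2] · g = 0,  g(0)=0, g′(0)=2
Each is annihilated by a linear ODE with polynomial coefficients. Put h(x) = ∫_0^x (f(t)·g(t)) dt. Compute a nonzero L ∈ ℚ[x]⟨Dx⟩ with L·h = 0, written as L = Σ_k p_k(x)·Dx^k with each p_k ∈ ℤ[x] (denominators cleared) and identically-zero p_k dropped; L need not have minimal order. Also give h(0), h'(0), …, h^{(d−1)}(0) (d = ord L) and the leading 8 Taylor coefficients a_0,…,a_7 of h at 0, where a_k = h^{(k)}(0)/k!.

L = 3·Dx + (5 + 9·x)·Dx^2 + (-1 + 2·x + 3·x^2)·Dx^3  (order 3).
h: a_k = 0, 0, -3, -5, -47/4, -279/10, -1399/20, -12581/70, …
ICs: h(0) = 0, h′(0) = 0, h′′(0) = -6.

f: a_k = -3, -9, -27, -81, -243, -729, -2187, -6561, …
g: a_k = 0, 2, -1, 2/3, -1/2, 2/5, -1/3, 2/7, …
Product ⇒ symmetric product L₀, ord ≤ 2.
h=∫₀ˣh₀: take L = L₀·Dx.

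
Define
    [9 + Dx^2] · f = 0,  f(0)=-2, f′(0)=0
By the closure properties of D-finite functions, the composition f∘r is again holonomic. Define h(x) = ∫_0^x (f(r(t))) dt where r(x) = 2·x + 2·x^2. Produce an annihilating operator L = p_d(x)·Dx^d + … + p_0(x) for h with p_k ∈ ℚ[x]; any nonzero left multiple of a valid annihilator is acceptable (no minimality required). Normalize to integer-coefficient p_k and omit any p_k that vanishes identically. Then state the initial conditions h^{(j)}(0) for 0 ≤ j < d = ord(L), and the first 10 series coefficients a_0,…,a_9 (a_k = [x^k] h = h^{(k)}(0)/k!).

L = (36 + 216·x + 432·x^2 + 288·x^3)·Dx - 2·Dx^2 + (1 + 2·x)·Dx^3  (order 3).
h: a_k = 0, -2, 0, 12, 18, -72/5, -72, -2592/35, 216/5, 6816/35, …
ICs: h(0) = 0, h′(0) = -2, h′′(0) = 0.

f: a_k = -2, 0, 9, 0, -27/4, 0, 81/40, 0, -729/2240, 0, …
Substitute x→r, Dx→(1/r')Dx; clear ⇒ L₀.
h=∫₀ˣh₀: take L = L₀·Dx.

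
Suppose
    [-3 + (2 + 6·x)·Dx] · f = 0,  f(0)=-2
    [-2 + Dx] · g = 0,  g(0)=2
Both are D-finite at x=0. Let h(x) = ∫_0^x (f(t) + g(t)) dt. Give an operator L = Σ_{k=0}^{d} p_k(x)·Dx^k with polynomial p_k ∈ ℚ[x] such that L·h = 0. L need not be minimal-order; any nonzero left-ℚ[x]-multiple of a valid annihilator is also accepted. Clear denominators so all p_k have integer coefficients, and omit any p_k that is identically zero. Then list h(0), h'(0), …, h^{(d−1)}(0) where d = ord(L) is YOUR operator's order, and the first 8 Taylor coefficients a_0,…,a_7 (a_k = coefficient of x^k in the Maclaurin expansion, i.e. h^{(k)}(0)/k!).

L = (42 + 72·x)·Dx + (-25 - 96·x - 144·x^2)·Dx^2 + (2 + 30·x + 72·x^2)·Dx^3  (order 3).
h: a_k = 0, 0, 1/2, 25/12, -17/96, 1471/960, -24491/11520, 693001/161280, …
ICs: h(0) = 0, h′(0) = 0, h′′(0) = 1.

f: a_k = -2, -3, 9/4, -27/8, 405/64, -1701/128, 15309/512, -72171/1024, …
g: a_k = 2, 4, 4, 8/3, 4/3, 8/15, 8/45, 16/315, …
h₀=f+g: left-lcm gives L₀, ord ≤ 2.
h=∫h₀ ⇒ L = L₀·Dx.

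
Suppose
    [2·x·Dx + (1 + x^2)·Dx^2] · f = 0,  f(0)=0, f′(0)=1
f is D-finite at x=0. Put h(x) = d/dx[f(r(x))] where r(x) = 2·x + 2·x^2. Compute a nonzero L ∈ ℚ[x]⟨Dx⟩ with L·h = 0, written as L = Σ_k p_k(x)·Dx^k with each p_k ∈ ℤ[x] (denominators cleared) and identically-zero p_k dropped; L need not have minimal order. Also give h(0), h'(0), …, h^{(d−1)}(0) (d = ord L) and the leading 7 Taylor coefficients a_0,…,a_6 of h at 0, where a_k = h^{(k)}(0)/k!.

f: a_k = 0, 1, 0, -1/3, 0, 1/5, 0, …
L₀ from L_f via x↦r, Dx↦r'^{-1}Dx.
h₀' ⇒ L via d/dx closure of L₀.
L = (-2 + 8·x + 32·x^2 + 48·x^3 + 24·x^4) + (1 + 2·x + 4·x^2 + 16·x^3 + 20·x^4 + 8·x^5)·Dx  (order 1).
h: a_k = 2, 4, -8, -32, -8, 176, 320, …
ICs: h(0) = 2.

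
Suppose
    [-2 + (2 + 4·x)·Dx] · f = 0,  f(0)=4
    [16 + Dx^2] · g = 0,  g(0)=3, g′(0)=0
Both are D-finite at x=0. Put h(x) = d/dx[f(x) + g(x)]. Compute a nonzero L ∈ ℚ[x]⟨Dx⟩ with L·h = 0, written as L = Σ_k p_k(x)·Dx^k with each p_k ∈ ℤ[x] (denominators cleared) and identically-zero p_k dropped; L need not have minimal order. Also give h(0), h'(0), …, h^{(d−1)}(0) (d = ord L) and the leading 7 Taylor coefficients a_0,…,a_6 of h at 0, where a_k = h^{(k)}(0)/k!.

f: a_k = 4, 4, -2, 2, -5/2, 7/2, -21/4, …
g: a_k = 3, 0, -24, 0, 32, 0, -256/15, …
Sum ⇒ L₀ = lclm(L_f,L_g) in ℚ(x)⟨Dx⟩.
Derive L from L₀ (diff closure).
L = (-496 - 1024·x - 1024·x^2) + (-304 - 1632·x - 3072·x^2 - 2048·x^3)·Dx + (-31 - 64·x - 64·x^2)·Dx^2 + (-19 - 102·x - 192·x^2 - 128·x^3)·Dx^3  (order 3).
h: a_k = 4, -52, 6, 118, 35/2, -1339/10, 231/4, …
ICs: h(0) = 4, h′(0) = -52, h′′(0) = 12.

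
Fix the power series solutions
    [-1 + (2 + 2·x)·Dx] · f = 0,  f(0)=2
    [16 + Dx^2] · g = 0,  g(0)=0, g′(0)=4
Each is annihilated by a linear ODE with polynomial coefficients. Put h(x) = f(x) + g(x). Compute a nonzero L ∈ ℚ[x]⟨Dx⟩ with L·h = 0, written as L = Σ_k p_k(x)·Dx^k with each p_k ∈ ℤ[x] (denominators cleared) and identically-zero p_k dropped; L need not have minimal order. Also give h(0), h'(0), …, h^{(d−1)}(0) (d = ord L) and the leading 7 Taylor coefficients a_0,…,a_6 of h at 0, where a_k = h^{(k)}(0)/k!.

L = (-1072 - 2048·x - 1024·x^2) + (2016 + 6112·x + 6144·x^2 + 2048·x^3)·Dx + (-67 - 128·x - 64·x^2)·Dx^2 + (126 + 382·x + 384·x^2 + 128·x^3)·Dx^3  (order 3).
h: a_k = 2, 5, -1/4, -253/24, -5/64, 16489/1920, -21/512, …
ICs: h(0) = 2, h′(0) = 5, h′′(0) = -1/2.

f: a_k = 2, 1, -1/4, 1/8, -5/64, 7/128, -21/512, …
g: a_k = 0, 4, 0, -32/3, 0, 128/15, 0, …
h₀=f+g: left-lcm gives L₀, ord ≤ 3.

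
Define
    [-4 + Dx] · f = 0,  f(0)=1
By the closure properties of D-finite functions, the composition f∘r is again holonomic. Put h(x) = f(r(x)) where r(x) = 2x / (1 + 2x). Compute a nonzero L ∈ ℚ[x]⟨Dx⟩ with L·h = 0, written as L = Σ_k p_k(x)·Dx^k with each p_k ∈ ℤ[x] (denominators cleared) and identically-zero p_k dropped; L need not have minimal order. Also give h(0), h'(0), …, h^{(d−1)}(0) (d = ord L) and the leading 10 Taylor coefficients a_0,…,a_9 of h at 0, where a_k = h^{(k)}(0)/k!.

L = -8 + (1 + 4·x + 4·x^2)·Dx  (order 1).
h: a_k = 1, 8, 16, -32/3, -64/3, 896/15, -2816/45, -8704/315, 80896/315, -1697792/2835, …
ICs: h(0) = 1.

f: a_k = 1, 4, 8, 32/3, 32/3, 128/15, 256/45, 1024/315, 512/315, 2048/2835, …
L₀ from L_f via x↦r, Dx↦r'^{-1}Dx.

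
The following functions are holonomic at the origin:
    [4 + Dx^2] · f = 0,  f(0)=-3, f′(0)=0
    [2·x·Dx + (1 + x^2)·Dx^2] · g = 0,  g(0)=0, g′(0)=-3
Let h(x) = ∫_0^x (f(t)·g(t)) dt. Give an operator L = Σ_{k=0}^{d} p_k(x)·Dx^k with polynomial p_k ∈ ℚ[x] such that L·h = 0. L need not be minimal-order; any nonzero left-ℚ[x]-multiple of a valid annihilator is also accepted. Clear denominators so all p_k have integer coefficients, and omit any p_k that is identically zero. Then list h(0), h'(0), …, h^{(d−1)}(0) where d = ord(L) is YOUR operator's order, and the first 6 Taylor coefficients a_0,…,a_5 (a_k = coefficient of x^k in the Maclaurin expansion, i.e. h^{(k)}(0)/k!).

f: a_k = -3, 0, 6, 0, -2, 0, …
g: a_k = 0, -3, 0, 1, 0, -3/5, …
f·g: L₀ = L_f ⊗_s L_g, ord ≤ 2·2.
Integrate: L := L₀·Dx.
L = (160 + 464·x^2 + 464·x^4 + 256·x^6 + 64·x^8)·Dx + (96·x + 224·x^3 + 192·x^5 + 64·x^7)·Dx^2 + (60 + 188·x^2 + 216·x^4 + 128·x^6 + 32·x^8)·Dx^3 + (24·x + 56·x^3 + 48·x^5 + 16·x^7)·Dx^4 + (5 + 18·x^2 + 25·x^4 + 16·x^6 + 4·x^8)·Dx^5  (order 5).
h: a_k = 0, 0, 9/2, 0, -21/4, 0, …
ICs: h(0) = 0, h′(0) = 0, h′′(0) = 9, h′′′(0) = 0, h′′′′(0) = -126.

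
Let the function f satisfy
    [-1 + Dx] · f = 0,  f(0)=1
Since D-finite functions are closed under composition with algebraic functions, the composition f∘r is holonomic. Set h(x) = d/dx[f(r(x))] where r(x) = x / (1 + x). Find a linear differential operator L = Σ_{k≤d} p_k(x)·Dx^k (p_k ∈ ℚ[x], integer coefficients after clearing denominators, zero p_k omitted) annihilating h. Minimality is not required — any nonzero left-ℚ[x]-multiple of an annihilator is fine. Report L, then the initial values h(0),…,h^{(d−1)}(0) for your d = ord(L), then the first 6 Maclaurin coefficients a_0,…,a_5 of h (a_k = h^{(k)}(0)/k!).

L = (-1 - 2·x) + (-1 - 2·x - x^2)·Dx  (order 1).
h: a_k = 1, -1, 1/2, 1/6, -19/24, 151/120, …
ICs: h(0) = 1.

f: a_k = 1, 1, 1/2, 1/6, 1/24, 1/120, …
Substitute x→r, Dx→(1/r')Dx; clear ⇒ L₀.
Differentiate: ansatz ord ≤ ord L₀ ⇒ L.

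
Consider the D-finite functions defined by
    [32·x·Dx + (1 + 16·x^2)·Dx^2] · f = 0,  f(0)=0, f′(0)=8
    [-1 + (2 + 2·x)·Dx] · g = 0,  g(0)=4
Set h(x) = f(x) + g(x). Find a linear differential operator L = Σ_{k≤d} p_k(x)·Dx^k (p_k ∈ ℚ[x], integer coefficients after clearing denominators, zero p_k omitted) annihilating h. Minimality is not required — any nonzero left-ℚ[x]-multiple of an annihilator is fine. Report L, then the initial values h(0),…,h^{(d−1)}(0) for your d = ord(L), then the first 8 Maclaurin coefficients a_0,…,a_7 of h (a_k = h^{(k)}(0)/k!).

L = (-64 - 160·x + 3072·x^2 + 1536·x^3)·Dx + (-131 - 256·x + 5920·x^2 + 12288·x^3 + 5376·x^4)·Dx^2 + (-2 + 126·x + 192·x^2 + 2112·x^3 + 3584·x^4 + 1536·x^5)·Dx^3  (order 3).
h: a_k = 4, 10, -1/2, -509/12, -5/32, 131107/320, -21/256, -16776985/3584, …
ICs: h(0) = 4, h′(0) = 10, h′′(0) = -1.

f: a_k = 0, 8, 0, -128/3, 0, 2048/5, 0, -32768/7, …
g: a_k = 4, 2, -1/2, 1/4, -5/32, 7/64, -21/256, 33/512, …
Sum ⇒ L₀ = lclm(L_f,L_g) in ℚ(x)⟨Dx⟩.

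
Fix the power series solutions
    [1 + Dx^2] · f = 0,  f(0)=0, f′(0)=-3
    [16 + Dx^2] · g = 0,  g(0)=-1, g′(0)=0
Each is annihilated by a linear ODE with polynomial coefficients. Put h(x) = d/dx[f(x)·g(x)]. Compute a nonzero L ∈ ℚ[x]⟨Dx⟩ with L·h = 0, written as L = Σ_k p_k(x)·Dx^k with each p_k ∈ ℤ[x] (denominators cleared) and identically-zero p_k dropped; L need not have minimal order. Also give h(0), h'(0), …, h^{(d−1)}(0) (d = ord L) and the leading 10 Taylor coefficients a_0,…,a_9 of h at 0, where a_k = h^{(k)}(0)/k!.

f: a_k = 0, -3, 0, 1/2, 0, -1/40, 0, 1/1680, 0, -1/120960, …
g: a_k = -1, 0, 8, 0, -32/3, 0, 256/45, 0, -512/315, 0, …
L₀ := L_f ⊗_s L_g (sym. prod.), ord ≤ 4.
Differentiate: ansatz ord ≤ ord L₀ ⇒ L.
L = 225 + 34·Dx^2 + Dx^4  (order 4).
h: a_k = 3, 0, -147/2, 0, 1441/8, 0, -37969/240, 0, 138103/1920, 0, …
ICs: h(0) = 3, h′(0) = 0, h′′(0) = -147, h′′′(0) = 0.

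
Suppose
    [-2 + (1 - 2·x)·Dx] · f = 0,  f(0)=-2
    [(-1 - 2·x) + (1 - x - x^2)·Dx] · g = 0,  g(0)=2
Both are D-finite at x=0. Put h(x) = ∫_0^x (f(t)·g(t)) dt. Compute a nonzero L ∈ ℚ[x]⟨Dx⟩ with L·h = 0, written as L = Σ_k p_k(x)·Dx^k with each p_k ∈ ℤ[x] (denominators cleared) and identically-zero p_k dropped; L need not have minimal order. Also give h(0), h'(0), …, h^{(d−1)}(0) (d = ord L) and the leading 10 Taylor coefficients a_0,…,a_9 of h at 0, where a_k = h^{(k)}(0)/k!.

f: a_k = -2, -4, -8, -16, -32, -64, -128, -256, -512, -1024, …
g: a_k = 2, 2, 4, 6, 10, 16, 26, 42, 68, 110, …
Product ⇒ symmetric product L₀, ord ≤ 1.
h=∫h₀ ⇒ L = L₀·Dx.
L = (-3 + 2·x + 6·x^2)·Dx + (1 - 3·x + x^2 + 2·x^3)·Dx^2  (order 2).
h: a_k = 0, -4, -6, -32/3, -19, -172/5, -188/3, -804/7, -423/2, -3520/9, …
ICs: h(0) = 0, h′(0) = -4.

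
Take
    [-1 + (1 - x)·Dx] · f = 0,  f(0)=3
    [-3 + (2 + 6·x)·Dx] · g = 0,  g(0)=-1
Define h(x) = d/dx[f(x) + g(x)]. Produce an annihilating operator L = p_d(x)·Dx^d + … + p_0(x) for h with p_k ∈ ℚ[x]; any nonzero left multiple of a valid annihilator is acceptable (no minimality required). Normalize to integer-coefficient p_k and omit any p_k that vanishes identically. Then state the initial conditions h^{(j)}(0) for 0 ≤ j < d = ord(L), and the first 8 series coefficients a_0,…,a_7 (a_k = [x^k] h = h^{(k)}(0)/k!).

L = (-90 - 54·x) + (3 - 198·x - 189·x^2)·Dx + (14 + 46·x - 6·x^2 - 54·x^3)·Dx^2  (order 2).
h: a_k = 3/2, 33/4, 63/16, 789/32, -4665/256, 55143/512, -462189/2048, 2912973/4096, …
ICs: h(0) = 3/2, h′(0) = 33/4.

f: a_k = 3, 3, 3, 3, 3, 3, 3, 3, …
g: a_k = -1, -3/2, 9/8, -27/16, 405/128, -1701/256, 15309/1024, -72171/2048, …
Sum ⇒ L₀ = lclm(L_f,L_g) in ℚ(x)⟨Dx⟩.
Differentiate: ansatz ord ≤ ord L₀ ⇒ L.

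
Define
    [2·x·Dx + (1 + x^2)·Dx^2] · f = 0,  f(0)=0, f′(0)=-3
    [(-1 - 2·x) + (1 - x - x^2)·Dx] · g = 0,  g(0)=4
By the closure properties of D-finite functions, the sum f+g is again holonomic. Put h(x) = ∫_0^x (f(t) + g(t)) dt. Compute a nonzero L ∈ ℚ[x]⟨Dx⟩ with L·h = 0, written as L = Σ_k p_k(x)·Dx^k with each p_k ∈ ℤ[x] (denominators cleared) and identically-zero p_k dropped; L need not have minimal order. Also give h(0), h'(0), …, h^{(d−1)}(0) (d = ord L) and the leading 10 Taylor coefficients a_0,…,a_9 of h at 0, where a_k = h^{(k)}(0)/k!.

L = (4 - 16·x - 64·x^2 - 72·x^3 - 66·x^4 - 6·x^6)·Dx^2 + (-10 - 24·x - 28·x^2 - 60·x^3 - 65·x^4 - 50·x^5 - 3·x^6 - 6·x^7)·Dx^3 + (2 + 2·x + 2·x^2 - 8·x^3 - 5·x^4 - 11·x^5 - 6·x^6 - x^7 - x^8)·Dx^4  (order 4).
h: a_k = 0, 4, 1/2, 8/3, 13/4, 4, 157/30, 52/7, 591/56, 136/9, …
ICs: h(0) = 0, h′(0) = 4, h′′(0) = 1, h′′′(0) = 16.

f: a_k = 0, -3, 0, 1, 0, -3/5, 0, 3/7, 0, -1/3, …
g: a_k = 4, 4, 8, 12, 20, 32, 52, 84, 136, 220, …
Weyl lclm of L_f,L_g ⇒ L₀ (ord ≤ 3).
∫: right-multiply L₀ by Dx.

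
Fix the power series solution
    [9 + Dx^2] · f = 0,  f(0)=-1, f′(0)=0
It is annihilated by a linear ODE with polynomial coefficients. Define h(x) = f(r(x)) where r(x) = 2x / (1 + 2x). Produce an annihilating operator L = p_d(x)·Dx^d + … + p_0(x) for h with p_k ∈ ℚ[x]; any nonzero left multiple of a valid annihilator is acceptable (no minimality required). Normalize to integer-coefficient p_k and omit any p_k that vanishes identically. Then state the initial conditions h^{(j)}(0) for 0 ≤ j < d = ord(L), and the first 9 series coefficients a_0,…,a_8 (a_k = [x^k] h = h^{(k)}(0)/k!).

L = 36 + (4 + 24·x + 48·x^2 + 32·x^3)·Dx + (1 + 8·x + 24·x^2 + 32·x^3 + 16·x^4)·Dx^2  (order 2).
h: a_k = -1, 0, 18, -72, 162, -144, -3276/5, 22032/5, -587106/35, …
ICs: h(0) = -1, h′(0) = 0.

f: a_k = -1, 0, 9/2, 0, -27/8, 0, 81/80, 0, -729/4480, …
L₀ from L_f via x↦r, Dx↦r'^{-1}Dx.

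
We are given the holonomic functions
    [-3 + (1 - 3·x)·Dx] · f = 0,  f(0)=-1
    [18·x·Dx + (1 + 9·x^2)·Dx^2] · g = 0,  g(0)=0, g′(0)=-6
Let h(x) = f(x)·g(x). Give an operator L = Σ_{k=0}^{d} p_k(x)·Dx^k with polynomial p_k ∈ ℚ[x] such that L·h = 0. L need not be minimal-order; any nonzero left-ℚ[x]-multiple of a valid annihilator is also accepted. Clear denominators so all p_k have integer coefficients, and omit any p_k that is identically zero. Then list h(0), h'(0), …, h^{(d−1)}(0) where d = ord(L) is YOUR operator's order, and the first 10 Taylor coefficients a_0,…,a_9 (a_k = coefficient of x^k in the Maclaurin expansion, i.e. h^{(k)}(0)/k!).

L = 54·x + (6 - 18·x + 108·x^2)·Dx + (-1 + 3·x - 9·x^2 + 27·x^3)·Dx^2  (order 2).
h: a_k = 0, 6, 18, 36, 108, 2106/5, 6318/5, 110808/35, 332424/35, 1150362/35, …
ICs: h(0) = 0, h′(0) = 6.

f: a_k = -1, -3, -9, -27, -81, -243, -729, -2187, -6561, -19683, …
g: a_k = 0, -6, 0, 18, 0, -486/5, 0, 4374/7, 0, -4374, …
L₀ := L_f ⊗_s L_g (sym. prod.), ord ≤ 2.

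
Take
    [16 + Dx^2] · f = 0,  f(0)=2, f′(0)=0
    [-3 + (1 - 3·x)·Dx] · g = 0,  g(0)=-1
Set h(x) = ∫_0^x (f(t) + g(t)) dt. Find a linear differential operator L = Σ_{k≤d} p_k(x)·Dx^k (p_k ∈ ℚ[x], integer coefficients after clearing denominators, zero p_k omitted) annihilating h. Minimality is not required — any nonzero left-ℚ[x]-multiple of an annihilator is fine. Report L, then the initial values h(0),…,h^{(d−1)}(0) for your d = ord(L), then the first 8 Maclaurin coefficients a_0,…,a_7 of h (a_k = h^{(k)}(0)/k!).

f: a_k = 2, 0, -16, 0, 64/3, 0, -512/45, 0, …
g: a_k = -1, -3, -9, -27, -81, -243, -729, -2187, …
f+g: L₀ = lclm(L_f,L_g), ord ≤ 2+1.
h=∫h₀ ⇒ L = L₀·Dx.
L = (-1680 + 2304·x - 3456·x^2)·Dx + (272 - 1584·x + 3456·x^2 - 3456·x^3)·Dx^2 + (-105 + 144·x - 216·x^2)·Dx^3 + (17 - 99·x + 216·x^2 - 216·x^3)·Dx^4  (order 4).
h: a_k = 0, 1, -3/2, -25/3, -27/4, -179/15, -81/2, -33317/315, …
ICs: h(0) = 0, h′(0) = 1, h′′(0) = -3, h′′′(0) = -50.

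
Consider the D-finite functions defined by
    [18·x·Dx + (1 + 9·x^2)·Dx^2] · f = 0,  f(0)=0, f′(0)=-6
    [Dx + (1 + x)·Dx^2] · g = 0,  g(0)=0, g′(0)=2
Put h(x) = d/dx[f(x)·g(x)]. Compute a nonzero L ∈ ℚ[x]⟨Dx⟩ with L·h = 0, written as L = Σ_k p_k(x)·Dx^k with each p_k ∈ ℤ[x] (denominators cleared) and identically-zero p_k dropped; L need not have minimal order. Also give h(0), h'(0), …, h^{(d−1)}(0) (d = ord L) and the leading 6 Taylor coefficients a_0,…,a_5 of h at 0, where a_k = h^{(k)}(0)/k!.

f: a_k = 0, -6, 0, 18, 0, -486/5, …
g: a_k = 0, 2, -1, 2/3, -1/2, 2/5, …
Sym-product of L_f,L_g gives L₀ (≤ ord 4).
h=h₀': d/dx-closure on L₀ ⇒ L.
L = (1368 + 2700·x + 37584·x^2 + 95580·x^3 + 87480·x^4 + 37908·x^5 + 26244·x^7) + (1298 + 9180·x + 54612·x^2 + 194724·x^3 + 324000·x^4 + 271188·x^5 + 102060·x^6 + 78732·x^7 + 91854·x^8)·Dx + (76 + 2848·x + 12096·x^2 + 43992·x^3 + 117288·x^4 + 173016·x^5 + 139968·x^6 + 75816·x^7 + 78732·x^8 + 52488·x^9)·Dx^2 + (37 + 146·x + 901·x^2 + 2808·x^3 + 7362·x^4 + 15228·x^5 + 21546·x^6 + 17496·x^7 + 12393·x^8 + 13122·x^9 + 6561·x^10)·Dx^3  (order 3).
h: a_k = 0, -24, 18, 128, -75, -5544/5, …
ICs: h(0) = 0, h′(0) = -24, h′′(0) = 36.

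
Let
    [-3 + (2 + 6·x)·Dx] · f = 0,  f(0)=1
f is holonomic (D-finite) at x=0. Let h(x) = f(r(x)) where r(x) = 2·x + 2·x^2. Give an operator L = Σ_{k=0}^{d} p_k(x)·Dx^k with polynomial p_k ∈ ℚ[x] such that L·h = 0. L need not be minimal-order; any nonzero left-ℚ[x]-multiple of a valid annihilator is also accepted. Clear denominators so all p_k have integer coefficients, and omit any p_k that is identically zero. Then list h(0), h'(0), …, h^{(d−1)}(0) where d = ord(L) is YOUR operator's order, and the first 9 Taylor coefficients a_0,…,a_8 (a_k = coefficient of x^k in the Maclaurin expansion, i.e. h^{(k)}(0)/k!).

L = (-3 - 6·x) + (1 + 6·x + 6·x^2)·Dx  (order 1).
h: a_k = 1, 3, -3/2, 9/2, -117/8, 405/8, -2943/16, 11097/16, -344493/128, …
ICs: h(0) = 1.

f: a_k = 1, 3/2, -9/8, 27/16, -405/128, 1701/256, -15309/1024, 72171/2048, -2814669/32768, …
L₀ from L_f via x↦r, Dx↦r'^{-1}Dx.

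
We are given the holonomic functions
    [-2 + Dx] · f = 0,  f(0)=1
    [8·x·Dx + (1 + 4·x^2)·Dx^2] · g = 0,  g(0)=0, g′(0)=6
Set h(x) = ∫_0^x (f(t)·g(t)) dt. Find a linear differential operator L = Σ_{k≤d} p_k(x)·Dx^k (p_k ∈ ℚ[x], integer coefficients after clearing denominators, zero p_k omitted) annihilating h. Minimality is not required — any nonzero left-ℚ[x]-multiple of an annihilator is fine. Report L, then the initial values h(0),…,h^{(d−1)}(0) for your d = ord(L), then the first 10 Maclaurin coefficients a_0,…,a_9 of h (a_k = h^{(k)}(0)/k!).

L = (4 - 16·x + 16·x^2)·Dx + (-4 + 8·x - 16·x^2)·Dx^2 + (1 + 4·x^2)·Dx^3  (order 3).
h: a_k = 0, 0, 3, 4, 1, -8/5, 6/5, 88/21, -93/35, -1808/189, …
ICs: h(0) = 0, h′(0) = 0, h′′(0) = 6.

f: a_k = 1, 2, 2, 4/3, 2/3, 4/15, 4/45, 8/315, 2/315, 4/2835, …
g: a_k = 0, 6, 0, -8, 0, 96/5, 0, -384/7, 0, 512/3, …
Sym-product of L_f,L_g gives L₀ (≤ ord 2).
h=∫₀ˣh₀: take L = L₀·Dx.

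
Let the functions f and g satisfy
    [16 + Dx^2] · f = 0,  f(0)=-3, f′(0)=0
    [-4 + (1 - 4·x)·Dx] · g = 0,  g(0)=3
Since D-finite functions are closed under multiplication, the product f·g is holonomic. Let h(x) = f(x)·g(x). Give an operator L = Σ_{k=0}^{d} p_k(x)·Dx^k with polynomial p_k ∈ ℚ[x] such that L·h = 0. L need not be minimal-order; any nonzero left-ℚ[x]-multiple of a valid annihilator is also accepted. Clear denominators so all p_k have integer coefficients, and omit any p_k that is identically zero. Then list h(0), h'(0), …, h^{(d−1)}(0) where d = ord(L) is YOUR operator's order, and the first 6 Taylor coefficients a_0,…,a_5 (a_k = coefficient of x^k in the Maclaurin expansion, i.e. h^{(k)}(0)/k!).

L = (-16 + 64·x) + 8·Dx + (-1 + 4·x)·Dx^2  (order 2).
h: a_k = -9, -36, -72, -288, -1248, -4992, …
ICs: h(0) = -9, h′(0) = -36.

f: a_k = -3, 0, 24, 0, -32, 0, …
g: a_k = 3, 12, 48, 192, 768, 3072, …
Product ⇒ symmetric product L₀, ord ≤ 2.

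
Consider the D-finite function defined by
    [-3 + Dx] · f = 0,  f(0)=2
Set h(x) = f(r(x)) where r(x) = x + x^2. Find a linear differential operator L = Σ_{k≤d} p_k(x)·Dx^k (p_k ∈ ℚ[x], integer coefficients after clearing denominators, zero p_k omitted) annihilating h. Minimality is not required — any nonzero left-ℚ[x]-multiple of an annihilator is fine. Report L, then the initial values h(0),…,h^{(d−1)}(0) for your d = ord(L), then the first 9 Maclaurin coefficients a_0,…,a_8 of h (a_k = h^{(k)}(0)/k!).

f: a_k = 2, 6, 9, 9, 27/4, 81/20, 81/40, 243/280, 729/2240, …
h₀=f(r): pull back L_f along r ⇒ L₀.
L = (-3 - 6·x) + Dx  (order 1).
h: a_k = 2, 6, 15, 27, 171/4, 1161/20, 2871/40, 4509/56, 188217/2240, …
ICs: h(0) = 2.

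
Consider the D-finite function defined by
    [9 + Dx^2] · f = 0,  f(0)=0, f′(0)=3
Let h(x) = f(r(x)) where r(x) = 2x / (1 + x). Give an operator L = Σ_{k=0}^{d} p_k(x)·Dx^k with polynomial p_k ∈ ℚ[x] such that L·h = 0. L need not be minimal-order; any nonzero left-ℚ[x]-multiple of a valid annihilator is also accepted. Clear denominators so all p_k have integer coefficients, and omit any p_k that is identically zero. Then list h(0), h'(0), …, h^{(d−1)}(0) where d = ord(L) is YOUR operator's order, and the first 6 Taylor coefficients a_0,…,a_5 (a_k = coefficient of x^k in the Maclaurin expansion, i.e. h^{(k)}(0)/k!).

f: a_k = 0, 3, 0, -9/2, 0, 81/40, …
L₀ from L_f via x↦r, Dx↦r'^{-1}Dx.
L = 36 + (2 + 6·x + 6·x^2 + 2·x^3)·Dx + (1 + 4·x + 6·x^2 + 4·x^3 + x^4)·Dx^2  (order 2).
h: a_k = 0, 6, -6, -30, 102, -726/5, …
ICs: h(0) = 0, h′(0) = 6.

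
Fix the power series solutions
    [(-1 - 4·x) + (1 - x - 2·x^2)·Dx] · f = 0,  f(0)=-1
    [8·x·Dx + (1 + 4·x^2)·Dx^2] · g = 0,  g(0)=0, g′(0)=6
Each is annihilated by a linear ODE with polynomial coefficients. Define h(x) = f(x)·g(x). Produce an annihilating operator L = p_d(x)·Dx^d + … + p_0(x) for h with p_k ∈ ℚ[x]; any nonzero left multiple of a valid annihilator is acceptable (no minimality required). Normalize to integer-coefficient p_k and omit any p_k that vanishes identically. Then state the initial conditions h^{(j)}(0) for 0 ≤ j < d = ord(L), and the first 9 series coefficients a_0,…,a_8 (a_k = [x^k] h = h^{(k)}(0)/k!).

f: a_k = -1, -1, -3, -5, -11, -21, -43, -85, -171, …
g: a_k = 0, 6, 0, -8, 0, 96/5, 0, -384/7, 0, …
f·g: L₀ = L_f ⊗_s L_g, ord ≤ 1·2.
L = (4 + 8·x + 48·x^2) + (2 + 16·x^2 + 48·x^3)·Dx + (-1 + x - 2·x^2 + 4·x^3 + 8·x^4)·Dx^2  (order 2).
h: a_k = 0, -6, -6, -10, -22, -306/5, -526/5, -6046/35, -2682/7, …
ICs: h(0) = 0, h′(0) = -6.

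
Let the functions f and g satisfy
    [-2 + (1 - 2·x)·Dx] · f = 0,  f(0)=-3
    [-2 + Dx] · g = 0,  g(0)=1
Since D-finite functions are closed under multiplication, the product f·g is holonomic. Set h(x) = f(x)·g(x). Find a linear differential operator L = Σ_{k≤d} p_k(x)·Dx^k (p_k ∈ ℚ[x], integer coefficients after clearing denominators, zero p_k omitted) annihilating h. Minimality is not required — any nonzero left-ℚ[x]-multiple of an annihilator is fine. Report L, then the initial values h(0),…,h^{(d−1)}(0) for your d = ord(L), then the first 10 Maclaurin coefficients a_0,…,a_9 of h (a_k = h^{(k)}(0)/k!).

f: a_k = -3, -6, -12, -24, -48, -96, -192, -384, -768, -1536, …
g: a_k = 1, 2, 2, 4/3, 2/3, 4/15, 4/45, 8/315, 2/315, 4/2835, …
h₀=f·g: eliminate ⇒ L₀, order ≤ 1·1.
L = (4 - 4·x) + (-1 + 2·x)·Dx  (order 1).
h: a_k = -3, -12, -30, -64, -130, -1304/5, -7828/15, -21920/21, -219202/105, -789128/189, …
ICs: h(0) = -3.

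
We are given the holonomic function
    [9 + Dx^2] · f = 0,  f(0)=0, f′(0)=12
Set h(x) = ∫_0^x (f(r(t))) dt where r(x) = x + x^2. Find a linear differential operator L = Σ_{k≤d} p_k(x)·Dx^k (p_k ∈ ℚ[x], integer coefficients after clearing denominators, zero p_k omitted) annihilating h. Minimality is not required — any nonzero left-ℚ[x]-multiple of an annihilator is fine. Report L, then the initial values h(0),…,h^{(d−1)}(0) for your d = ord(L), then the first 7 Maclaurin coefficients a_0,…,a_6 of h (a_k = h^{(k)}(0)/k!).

L = (9 + 54·x + 108·x^2 + 72·x^3)·Dx - 2·Dx^2 + (1 + 2·x)·Dx^3  (order 3).
h: a_k = 0, 0, 6, 4, -9/2, -54/5, -153/20, …
ICs: h(0) = 0, h′(0) = 0, h′′(0) = 12.

f: a_k = 0, 12, 0, -18, 0, 81/10, 0, …
Change of var in L_f (x↦r) gives L₀.
h=∫₀ˣh₀: take L = L₀·Dx.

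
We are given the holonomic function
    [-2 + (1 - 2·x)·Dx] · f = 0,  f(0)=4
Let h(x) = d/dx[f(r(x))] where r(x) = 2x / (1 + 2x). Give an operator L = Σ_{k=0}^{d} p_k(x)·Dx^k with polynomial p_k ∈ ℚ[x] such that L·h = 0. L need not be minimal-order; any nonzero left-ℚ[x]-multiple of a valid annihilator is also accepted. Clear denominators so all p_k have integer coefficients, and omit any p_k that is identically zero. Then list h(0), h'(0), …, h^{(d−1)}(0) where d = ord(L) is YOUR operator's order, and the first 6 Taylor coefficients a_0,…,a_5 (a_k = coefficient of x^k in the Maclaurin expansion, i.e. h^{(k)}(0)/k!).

f: a_k = 4, 8, 16, 32, 64, 128, …
h₀=f(r): pull back L_f along r ⇒ L₀.
Differentiate: ansatz ord ≤ ord L₀ ⇒ L.
L = 4 + (-1 + 2·x)·Dx  (order 1).
h: a_k = 16, 64, 192, 512, 1280, 3072, …
ICs: h(0) = 16.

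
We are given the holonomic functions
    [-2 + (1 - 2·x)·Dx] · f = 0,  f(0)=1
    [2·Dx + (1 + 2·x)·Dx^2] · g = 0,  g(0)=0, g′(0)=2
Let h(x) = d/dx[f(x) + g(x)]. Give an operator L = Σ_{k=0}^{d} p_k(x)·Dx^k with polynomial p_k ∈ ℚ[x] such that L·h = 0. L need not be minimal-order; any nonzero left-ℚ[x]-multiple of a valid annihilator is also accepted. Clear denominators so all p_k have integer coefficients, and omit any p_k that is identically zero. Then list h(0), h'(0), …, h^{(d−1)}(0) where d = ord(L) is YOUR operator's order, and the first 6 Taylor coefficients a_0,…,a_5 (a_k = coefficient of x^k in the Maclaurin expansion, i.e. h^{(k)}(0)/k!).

f: a_k = 1, 2, 4, 8, 16, 32, …
g: a_k = 0, 2, -2, 8/3, -4, 32/5, …
Sum ⇒ L₀ = lclm(L_f,L_g) in ℚ(x)⟨Dx⟩.
h=h₀': d/dx-closure on L₀ ⇒ L.
L = (40 + 16·x) + (8 + 64·x + 32·x^2)·Dx + (-3 - 2·x + 12·x^2 + 8·x^3)·Dx^2  (order 2).
h: a_k = 4, 4, 32, 48, 192, 320, …
ICs: h(0) = 4, h′(0) = 4.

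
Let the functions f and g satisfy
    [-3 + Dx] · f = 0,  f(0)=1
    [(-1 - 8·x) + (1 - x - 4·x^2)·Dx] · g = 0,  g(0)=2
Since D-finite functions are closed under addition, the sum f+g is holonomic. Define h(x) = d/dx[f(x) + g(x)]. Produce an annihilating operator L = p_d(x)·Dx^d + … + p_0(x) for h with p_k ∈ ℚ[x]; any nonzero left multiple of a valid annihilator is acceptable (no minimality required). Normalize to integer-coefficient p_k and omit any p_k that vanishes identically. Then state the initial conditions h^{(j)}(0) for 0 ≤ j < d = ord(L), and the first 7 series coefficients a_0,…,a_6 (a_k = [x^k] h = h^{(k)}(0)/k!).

f: a_k = 1, 3, 9/2, 9/2, 27/8, 81/40, 81/80, …
g: a_k = 2, 2, 10, 18, 58, 130, 362, …
L₀ := lclm(L_f,L_g); ord L₀ ≤ 1+1.
h₀' ⇒ L via d/dx closure of L₀.
L = (72 + 1314·x + 1440·x^2 + 6336·x^3 + 3456·x^4) + (-45 - 426·x - 783·x^2 - 1968·x^3 + 720·x^4 + 1152·x^5)·Dx + (7 - 4·x + 101·x^2 - 48·x^3 - 624·x^4 - 384·x^5)·Dx^2  (order 2).
h: a_k = 5, 29, 135/2, 491/2, 5281/8, 87123/40, 494163/80, …
ICs: h(0) = 5, h′(0) = 29.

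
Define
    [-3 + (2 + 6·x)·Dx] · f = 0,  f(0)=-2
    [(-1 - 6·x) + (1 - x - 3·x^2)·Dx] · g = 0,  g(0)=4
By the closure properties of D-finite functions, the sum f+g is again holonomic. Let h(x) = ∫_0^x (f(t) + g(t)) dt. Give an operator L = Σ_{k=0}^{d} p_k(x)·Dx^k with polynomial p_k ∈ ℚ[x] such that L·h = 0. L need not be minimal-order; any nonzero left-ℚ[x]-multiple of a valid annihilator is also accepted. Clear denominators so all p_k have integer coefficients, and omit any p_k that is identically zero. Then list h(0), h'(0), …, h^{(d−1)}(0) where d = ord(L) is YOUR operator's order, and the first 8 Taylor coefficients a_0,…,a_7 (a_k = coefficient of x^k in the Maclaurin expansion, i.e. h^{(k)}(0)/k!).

f: a_k = -2, -3, 9/4, -27/8, 405/64, -1701/128, 15309/512, -72171/1024, …
g: a_k = 4, 4, 16, 28, 76, 160, 388, 868, …
Sum ⇒ L₀ = lclm(L_f,L_g) in ℚ(x)⟨Dx⟩.
Integrate: L := L₀·Dx.
L = (57 + 297·x + 567·x^2 + 810·x^3)·Dx + (-41 - 246·x - 891·x^2 - 1998·x^3 - 2025·x^4)·Dx^2 + (-2 + 38·x + 186·x^2 - 54·x^3 - 918·x^4 - 810·x^5)·Dx^3  (order 3).
h: a_k = 0, 2, 1/2, 73/12, 197/32, 5269/320, 18779/768, 213965/3584, …
ICs: h(0) = 0, h′(0) = 2, h′′(0) = 1.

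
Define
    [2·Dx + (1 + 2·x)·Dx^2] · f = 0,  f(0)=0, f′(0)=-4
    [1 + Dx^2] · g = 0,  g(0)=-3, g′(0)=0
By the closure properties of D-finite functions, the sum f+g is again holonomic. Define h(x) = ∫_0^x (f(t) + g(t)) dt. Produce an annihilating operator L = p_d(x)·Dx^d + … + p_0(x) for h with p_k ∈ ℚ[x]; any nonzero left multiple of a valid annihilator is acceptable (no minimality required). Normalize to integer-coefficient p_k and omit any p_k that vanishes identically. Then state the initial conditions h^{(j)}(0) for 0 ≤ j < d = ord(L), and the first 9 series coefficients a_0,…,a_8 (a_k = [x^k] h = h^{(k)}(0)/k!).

f: a_k = 0, -4, 4, -16/3, 8, -64/5, 64/3, -256/7, 64, …
g: a_k = -3, 0, 3/2, 0, -1/8, 0, 1/240, 0, -1/13440, …
f+g: L₀ = lclm(L_f,L_g), ord ≤ 2+2.
h=∫h₀ ⇒ L = L₀·Dx.
L = (50 + 8·x + 8·x^2)·Dx^2 + (9 + 22·x + 12·x^2 + 8·x^3)·Dx^3 + (50 + 8·x + 8·x^2)·Dx^4 + (9 + 22·x + 12·x^2 + 8·x^3)·Dx^5  (order 5).
h: a_k = 0, -3, -2, 11/6, -4/3, 63/40, -32/15, 1707/560, -32/7, …
ICs: h(0) = 0, h′(0) = -3, h′′(0) = -4, h′′′(0) = 11, h′′′′(0) = -32.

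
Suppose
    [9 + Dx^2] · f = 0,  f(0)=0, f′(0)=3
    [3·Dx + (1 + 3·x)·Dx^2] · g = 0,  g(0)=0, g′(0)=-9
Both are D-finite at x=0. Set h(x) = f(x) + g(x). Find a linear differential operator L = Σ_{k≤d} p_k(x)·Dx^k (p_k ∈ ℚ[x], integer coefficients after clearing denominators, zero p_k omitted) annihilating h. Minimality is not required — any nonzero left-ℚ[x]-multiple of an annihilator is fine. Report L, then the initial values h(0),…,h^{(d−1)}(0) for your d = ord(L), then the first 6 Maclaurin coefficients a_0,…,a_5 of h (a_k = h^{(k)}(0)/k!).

f: a_k = 0, 3, 0, -9/2, 0, 81/40, …
g: a_k = 0, -9, 27/2, -27, 243/4, -729/5, …
Weyl lclm of L_f,L_g ⇒ L₀ (ord ≤ 4).
L = (63 + 54·x + 81·x^2)·Dx + (9 + 45·x + 81·x^2 + 81·x^3)·Dx^2 + (7 + 6·x + 9·x^2)·Dx^3 + (1 + 5·x + 9·x^2 + 9·x^3)·Dx^4  (order 4).
h: a_k = 0, -6, 27/2, -63/2, 243/4, -5751/40, …
ICs: h(0) = 0, h′(0) = -6, h′′(0) = 27, h′′′(0) = -189.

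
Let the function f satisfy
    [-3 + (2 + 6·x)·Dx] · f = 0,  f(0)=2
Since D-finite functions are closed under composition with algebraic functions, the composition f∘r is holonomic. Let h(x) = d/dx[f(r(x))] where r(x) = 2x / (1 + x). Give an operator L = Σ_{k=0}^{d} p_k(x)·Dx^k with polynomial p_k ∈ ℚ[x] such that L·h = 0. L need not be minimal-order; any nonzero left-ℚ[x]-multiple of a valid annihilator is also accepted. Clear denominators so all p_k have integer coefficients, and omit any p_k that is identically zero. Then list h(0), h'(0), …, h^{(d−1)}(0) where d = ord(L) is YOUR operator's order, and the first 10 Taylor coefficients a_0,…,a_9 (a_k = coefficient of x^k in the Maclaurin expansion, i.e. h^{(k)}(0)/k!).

f: a_k = 2, 3, -9/4, 27/8, -405/64, 1701/128, -15309/512, 72171/1024, -2814669/16384, 14073345/32768, …
f∘r: x↦r, Dx↦Dx/r' in L_f ⇒ L₀.
h=h₀': d/dx-closure on L₀ ⇒ L.
L = (-5 - 14·x) + (-1 - 8·x - 7·x^2)·Dx  (order 1).
h: a_k = 6, -30, 153, -861, 20685/4, -128961/4, 1644825/8, -10648221/8, 557431281/64, -3677339445/64, …
ICs: h(0) = 6.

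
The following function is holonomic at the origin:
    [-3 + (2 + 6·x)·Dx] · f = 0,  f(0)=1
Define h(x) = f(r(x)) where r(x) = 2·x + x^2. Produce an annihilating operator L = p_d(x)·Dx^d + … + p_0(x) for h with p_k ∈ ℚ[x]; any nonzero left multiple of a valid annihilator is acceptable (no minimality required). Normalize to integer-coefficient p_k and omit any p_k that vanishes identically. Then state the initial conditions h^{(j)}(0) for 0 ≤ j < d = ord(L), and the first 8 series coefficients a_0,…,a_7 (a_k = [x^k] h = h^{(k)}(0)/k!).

f: a_k = 1, 3/2, -9/8, 27/16, -405/128, 1701/256, -15309/1024, 72171/2048, …
f∘r: x↦r, Dx↦Dx/r' in L_f ⇒ L₀.
L = (-3 - 3·x) + (1 + 6·x + 3·x^2)·Dx  (order 1).
h: a_k = 1, 3, -3, 9, -63/2, 243/2, -999/2, 4293/2, …
ICs: h(0) = 1.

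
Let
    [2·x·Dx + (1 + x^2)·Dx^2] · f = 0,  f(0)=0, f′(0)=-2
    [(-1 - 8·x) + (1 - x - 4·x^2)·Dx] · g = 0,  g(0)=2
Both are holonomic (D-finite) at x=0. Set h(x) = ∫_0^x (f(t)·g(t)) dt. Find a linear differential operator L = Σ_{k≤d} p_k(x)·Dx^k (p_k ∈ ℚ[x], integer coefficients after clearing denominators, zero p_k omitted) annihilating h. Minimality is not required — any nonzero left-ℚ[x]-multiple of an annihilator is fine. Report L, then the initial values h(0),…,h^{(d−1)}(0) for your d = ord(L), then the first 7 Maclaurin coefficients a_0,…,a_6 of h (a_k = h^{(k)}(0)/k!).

f: a_k = 0, -2, 0, 2/3, 0, -2/5, 0, …
g: a_k = 2, 2, 10, 18, 58, 130, 362, …
L₀ := L_f ⊗_s L_g (sym. prod.), ord ≤ 2.
h=∫₀ˣh₀: take L = L₀·Dx.
L = (8 + 2·x + 24·x^2)·Dx + (2 + 14·x + 4·x^2 + 24·x^3)·Dx^2 + (-1 + x + 3·x^2 + x^3 + 4·x^4)·Dx^3  (order 3).
h: a_k = 0, 0, -2, -4/3, -14/3, -104/15, -826/45, …
ICs: h(0) = 0, h′(0) = 0, h′′(0) = -4.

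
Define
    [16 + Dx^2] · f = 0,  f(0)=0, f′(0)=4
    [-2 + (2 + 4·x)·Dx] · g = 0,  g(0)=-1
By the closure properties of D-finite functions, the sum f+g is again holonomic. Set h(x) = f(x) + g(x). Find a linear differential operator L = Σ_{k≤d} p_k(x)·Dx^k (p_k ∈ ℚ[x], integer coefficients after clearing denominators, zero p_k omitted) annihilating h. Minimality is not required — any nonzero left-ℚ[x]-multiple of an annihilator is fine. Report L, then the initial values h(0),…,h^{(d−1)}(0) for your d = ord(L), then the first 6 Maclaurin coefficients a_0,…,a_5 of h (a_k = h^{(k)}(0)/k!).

f: a_k = 0, 4, 0, -32/3, 0, 128/15, …
g: a_k = -1, -1, 1/2, -1/2, 5/8, -7/8, …
Sum ⇒ L₀ = lclm(L_f,L_g) in ℚ(x)⟨Dx⟩.
L = (-304 - 1024·x - 1024·x^2) + (240 + 1504·x + 3072·x^2 + 2048·x^3)·Dx + (-19 - 64·x - 64·x^2)·Dx^2 + (15 + 94·x + 192·x^2 + 128·x^3)·Dx^3  (order 3).
h: a_k = -1, 3, 1/2, -67/6, 5/8, 919/120, …
ICs: h(0) = -1, h′(0) = 3, h′′(0) = 1.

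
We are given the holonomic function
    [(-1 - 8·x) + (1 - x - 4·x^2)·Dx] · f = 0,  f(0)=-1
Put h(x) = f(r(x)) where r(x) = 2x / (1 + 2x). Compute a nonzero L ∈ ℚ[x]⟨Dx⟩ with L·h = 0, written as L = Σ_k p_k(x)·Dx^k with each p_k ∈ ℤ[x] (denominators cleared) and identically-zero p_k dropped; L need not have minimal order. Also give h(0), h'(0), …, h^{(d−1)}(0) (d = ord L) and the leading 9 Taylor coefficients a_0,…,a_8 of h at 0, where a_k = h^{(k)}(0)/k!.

f: a_k = -1, -1, -5, -9, -29, -65, -181, -441, -1165, …
L₀ from L_f via x↦r, Dx↦r'^{-1}Dx.
L = (2 + 36·x) + (-1 - 4·x + 12·x^2 + 32·x^3)·Dx  (order 1).
h: a_k = -1, -2, -16, 0, -256, 512, -5120, 18432, -118784, …
ICs: h(0) = -1.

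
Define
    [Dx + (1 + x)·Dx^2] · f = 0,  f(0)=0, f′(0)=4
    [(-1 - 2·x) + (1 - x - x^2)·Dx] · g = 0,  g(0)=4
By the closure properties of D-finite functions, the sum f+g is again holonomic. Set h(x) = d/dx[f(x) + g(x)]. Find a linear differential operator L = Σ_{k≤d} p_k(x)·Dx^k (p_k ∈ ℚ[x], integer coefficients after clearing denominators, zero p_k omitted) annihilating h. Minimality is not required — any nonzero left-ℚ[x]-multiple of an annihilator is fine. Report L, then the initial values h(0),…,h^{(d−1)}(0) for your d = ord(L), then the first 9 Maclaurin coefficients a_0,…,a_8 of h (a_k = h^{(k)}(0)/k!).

L = (-26 - 70·x - 76·x^2 - 36·x^3 - 12·x^4) + (-16 - 84·x - 160·x^2 - 144·x^3 - 74·x^4 - 20·x^5)·Dx + (5 + 11·x - x^2 - 23·x^3 - 29·x^4 - 17·x^5 - 4·x^6)·Dx^2  (order 2).
h: a_k = 8, 12, 40, 76, 164, 308, 592, 1084, 1984, …
ICs: h(0) = 8, h′(0) = 12.

f: a_k = 0, 4, -2, 4/3, -1, 4/5, -2/3, 4/7, -1/2, …
g: a_k = 4, 4, 8, 12, 20, 32, 52, 84, 136, …
f+g: L₀ = lclm(L_f,L_g), ord ≤ 2+1.
h₀' ⇒ L via d/dx closure of L₀.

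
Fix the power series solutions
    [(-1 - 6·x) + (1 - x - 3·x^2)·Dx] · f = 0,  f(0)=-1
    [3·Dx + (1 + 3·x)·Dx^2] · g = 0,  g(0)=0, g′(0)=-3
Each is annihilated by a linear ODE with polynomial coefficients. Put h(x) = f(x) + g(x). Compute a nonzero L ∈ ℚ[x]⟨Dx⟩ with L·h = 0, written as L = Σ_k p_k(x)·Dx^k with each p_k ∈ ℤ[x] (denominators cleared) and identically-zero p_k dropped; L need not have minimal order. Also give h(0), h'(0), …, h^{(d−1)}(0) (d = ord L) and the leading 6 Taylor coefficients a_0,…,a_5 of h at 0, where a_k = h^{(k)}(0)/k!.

f: a_k = -1, -1, -4, -7, -19, -40, …
g: a_k = 0, -3, 9/2, -9, 81/4, -243/5, …
Weyl lclm of L_f,L_g ⇒ L₀ (ord ≤ 3).
L = (270 + 1422·x + 3780·x^2 + 2916·x^3 + 2916·x^4)·Dx + (24 + 468·x + 2736·x^2 + 5616·x^3 + 5994·x^4 + 4860·x^5)·Dx^2 + (-11 - 79·x - 129·x^2 + 171·x^3 + 783·x^4 + 1377·x^5 + 972·x^6)·Dx^3  (order 3).
h: a_k = -1, -4, 1/2, -16, 5/4, -443/5, …
ICs: h(0) = -1, h′(0) = -4, h′′(0) = 1.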